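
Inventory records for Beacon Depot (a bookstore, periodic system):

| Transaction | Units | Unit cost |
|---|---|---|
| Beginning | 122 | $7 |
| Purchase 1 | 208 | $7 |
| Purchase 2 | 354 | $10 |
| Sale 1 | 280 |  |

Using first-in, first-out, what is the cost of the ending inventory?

Ending inventory = $3,890

Sale 1 (280) [FIFO — oldest first]: 122 @ $7 + 158 @ $7 = $1,960
Ending inventory: 50 @ $7 + 354 @ $10 = $3,890
Check: goods available $5,850 = COGS $1,960 + ending $3,890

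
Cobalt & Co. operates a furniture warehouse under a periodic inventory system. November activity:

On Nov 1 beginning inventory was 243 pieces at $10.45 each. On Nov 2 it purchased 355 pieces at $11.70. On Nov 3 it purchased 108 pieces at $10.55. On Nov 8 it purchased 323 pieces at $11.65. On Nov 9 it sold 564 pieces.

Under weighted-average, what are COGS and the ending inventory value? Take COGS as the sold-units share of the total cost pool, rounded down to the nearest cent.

Nov 9, sell 564: 564/1029 × $11,595.20 → $6,355.38
Ending inventory (cost pool remaining) = $5,239.82

COGS = $6,355.38; ending inventory = $5,239.82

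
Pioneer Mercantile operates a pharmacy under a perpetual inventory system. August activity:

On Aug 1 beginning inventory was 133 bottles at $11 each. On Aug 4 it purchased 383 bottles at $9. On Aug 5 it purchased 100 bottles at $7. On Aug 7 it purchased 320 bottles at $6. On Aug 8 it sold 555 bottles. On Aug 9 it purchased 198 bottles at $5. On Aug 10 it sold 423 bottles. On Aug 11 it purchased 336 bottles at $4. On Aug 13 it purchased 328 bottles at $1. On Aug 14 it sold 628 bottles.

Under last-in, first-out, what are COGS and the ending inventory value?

COGS = $8,378; ending inventory = $1,814

Aug 8, 555 sold [LIFO — newest first]: 320 @ $6 + 100 @ $7 + 135 @ $9 = $3,835
Aug 10, 423 sold [LIFO — newest first]: 198 @ $5 + 225 @ $9 = $3,015
Aug 14, 628 sold [LIFO — newest first]: 328 @ $1 + 300 @ $4 = $1,528
Total COGS = $3,835 + $3,015 + $1,528 = $8,378
Ending inventory: 133 @ $11 + 23 @ $9 + 36 @ $4 = $1,814
Check: goods available $10,192 = COGS $8,378 + ending $1,814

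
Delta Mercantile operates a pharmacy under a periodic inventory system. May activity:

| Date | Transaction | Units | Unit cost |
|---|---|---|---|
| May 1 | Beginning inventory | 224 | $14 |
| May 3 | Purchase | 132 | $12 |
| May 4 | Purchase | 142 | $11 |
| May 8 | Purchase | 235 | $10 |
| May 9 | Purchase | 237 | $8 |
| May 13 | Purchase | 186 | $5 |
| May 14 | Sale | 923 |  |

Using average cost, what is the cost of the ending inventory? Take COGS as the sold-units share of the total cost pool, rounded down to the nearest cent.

Ending inventory = $2,309.45

May 14, sell 923: 923/1156 × $11,458.00 → $9,148.55
Ending inventory (cost pool remaining) = $2,309.45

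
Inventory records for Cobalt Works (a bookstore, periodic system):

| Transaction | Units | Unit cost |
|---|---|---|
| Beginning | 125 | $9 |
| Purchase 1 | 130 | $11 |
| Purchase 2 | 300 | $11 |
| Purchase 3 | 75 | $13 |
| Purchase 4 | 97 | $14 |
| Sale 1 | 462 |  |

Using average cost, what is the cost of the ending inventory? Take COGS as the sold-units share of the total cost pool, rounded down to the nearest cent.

Ending inventory = $2,984.63

Sale 1, sell 462: 462/727 × $8,188.00 → $5,203.37
Ending inventory (cost pool remaining) = $2,984.63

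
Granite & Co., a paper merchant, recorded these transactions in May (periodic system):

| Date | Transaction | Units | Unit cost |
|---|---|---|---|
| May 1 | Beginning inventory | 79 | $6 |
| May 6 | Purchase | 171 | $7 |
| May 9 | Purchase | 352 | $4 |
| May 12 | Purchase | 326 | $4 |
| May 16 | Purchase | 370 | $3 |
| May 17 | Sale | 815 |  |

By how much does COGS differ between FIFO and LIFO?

$1,041

FIFO COGS: 79 @ $6 + 171 @ $7 + 352 @ $4 + 213 @ $4 = $3,931
LIFO COGS: 370 @ $3 + 326 @ $4 + 119 @ $4 = $2,890
Difference = |$3,931 − $2,890| = $1,041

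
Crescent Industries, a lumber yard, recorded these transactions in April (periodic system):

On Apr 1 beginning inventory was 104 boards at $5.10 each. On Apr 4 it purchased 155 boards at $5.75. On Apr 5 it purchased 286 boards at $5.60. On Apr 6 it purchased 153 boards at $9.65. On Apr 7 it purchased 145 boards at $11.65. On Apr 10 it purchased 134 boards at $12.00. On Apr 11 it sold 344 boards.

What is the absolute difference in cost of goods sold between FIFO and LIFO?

$2,026.85

FIFO COGS: 104 @ $5.10 + 155 @ $5.75 + 85 @ $5.60 = $1,897.65
LIFO COGS: 134 @ $12.00 + 145 @ $11.65 + 65 @ $9.65 = $3,924.50
Difference = |$1,897.65 − $3,924.50| = $2,026.85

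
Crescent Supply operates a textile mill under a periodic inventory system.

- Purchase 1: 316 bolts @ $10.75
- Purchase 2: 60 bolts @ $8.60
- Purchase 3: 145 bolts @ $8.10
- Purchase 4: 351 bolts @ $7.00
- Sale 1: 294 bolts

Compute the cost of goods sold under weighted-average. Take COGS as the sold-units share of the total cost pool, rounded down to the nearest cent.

Sale 1, sell 294: 294/872 × $7,544.50 → $2,543.67
Ending inventory (cost pool remaining) = $5,000.83

COGS = $2,543.67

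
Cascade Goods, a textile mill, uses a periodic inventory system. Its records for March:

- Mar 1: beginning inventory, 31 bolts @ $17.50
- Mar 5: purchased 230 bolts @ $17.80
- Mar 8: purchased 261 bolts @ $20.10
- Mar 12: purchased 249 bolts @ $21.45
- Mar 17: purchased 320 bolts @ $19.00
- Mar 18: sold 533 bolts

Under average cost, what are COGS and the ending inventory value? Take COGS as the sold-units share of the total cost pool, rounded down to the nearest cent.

Mar 18, sell 533: 533/1091 × $21,303.65 → $10,407.74
Ending inventory (cost pool remaining) = $10,895.91

COGS = $10,407.74; ending inventory = $10,895.91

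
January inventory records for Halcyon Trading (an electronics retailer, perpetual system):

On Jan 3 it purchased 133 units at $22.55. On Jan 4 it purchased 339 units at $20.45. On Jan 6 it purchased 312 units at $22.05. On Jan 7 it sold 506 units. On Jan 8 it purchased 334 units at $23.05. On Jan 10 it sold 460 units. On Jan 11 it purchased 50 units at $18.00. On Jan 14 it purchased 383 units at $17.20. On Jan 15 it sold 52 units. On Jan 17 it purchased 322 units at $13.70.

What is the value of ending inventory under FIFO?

Jan 7, 506 sold [FIFO — oldest first]: 133 @ $22.55 + 339 @ $20.45 + 34 @ $22.05 = $10,681.40
Jan 10, 460 sold [FIFO — oldest first]: 278 @ $22.05 + 182 @ $23.05 = $10,325.00
Jan 15, 52 sold [FIFO — oldest first]: 52 @ $23.05 = $1,198.60
Total COGS = $10,681.40 + $10,325.00 + $1,198.60 = $22,205.00
Ending inventory: 100 @ $23.05 + 50 @ $18.00 + 383 @ $17.20 + 322 @ $13.70 = $14,204.00

Ending inventory = $14,204.00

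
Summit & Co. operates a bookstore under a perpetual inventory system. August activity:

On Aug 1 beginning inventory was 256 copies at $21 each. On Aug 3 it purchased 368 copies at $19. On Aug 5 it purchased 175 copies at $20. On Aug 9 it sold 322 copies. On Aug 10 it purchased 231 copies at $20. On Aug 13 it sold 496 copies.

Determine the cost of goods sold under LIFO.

Aug 9, 322 sold [LIFO — newest first]: 175 @ $20 + 147 @ $19 = $6,293
Aug 13, 496 sold [LIFO — newest first]: 231 @ $20 + 221 @ $19 + 44 @ $21 = $9,743
Total COGS = $6,293 + $9,743 = $16,036
Ending inventory: 212 @ $21 = $4,452
Check: goods available $20,488 = COGS $16,036 + ending $4,452

COGS = $16,036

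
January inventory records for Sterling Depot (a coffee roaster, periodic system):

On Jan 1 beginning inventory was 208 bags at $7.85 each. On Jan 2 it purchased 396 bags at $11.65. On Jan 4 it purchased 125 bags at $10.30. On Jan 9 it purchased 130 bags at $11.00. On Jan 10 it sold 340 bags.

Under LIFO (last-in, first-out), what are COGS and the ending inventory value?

Jan 10, 340 sold [LIFO — newest first]: 130 @ $11.00 + 125 @ $10.30 + 85 @ $11.65 = $3,707.75
Ending inventory: 208 @ $7.85 + 311 @ $11.65 = $5,255.95
Check: goods available $8,963.70 = COGS $3,707.75 + ending $5,255.95

COGS = $3,707.75; ending inventory = $5,255.95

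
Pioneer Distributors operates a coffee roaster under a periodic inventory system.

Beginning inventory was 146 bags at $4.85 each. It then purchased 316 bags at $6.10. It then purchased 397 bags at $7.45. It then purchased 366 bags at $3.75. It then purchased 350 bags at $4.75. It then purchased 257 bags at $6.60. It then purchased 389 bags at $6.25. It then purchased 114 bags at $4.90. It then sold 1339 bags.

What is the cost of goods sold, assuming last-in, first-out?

Sale 1 (1339) [LIFO — newest first]: 114 @ $4.90 + 389 @ $6.25 + 257 @ $6.60 + 350 @ $4.75 + 229 @ $3.75 = $7,207.30
Ending inventory: 146 @ $4.85 + 316 @ $6.10 + 397 @ $7.45 + 137 @ $3.75 = $6,107.10

COGS = $7,207.30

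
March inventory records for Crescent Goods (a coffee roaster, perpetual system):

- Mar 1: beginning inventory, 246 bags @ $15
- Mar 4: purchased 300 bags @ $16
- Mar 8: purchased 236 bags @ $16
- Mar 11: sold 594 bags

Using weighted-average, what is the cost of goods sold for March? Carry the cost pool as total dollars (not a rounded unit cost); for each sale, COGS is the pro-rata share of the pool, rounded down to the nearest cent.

COGS = $9,317.14

After Mar 1: 246 on hand, pool $3,690.00 (≈ $15.0000 each)
After Mar 4: 546 on hand, pool $8,490.00 (≈ $15.5495 each)
After Mar 8: 782 on hand, pool $12,266.00 (≈ $15.6854 each)
Mar 11, sell 594: 594/782 × $12,266.00 → $9,317.14
Ending inventory (cost pool remaining) = $2,948.86
Check: goods available $12,266.00 = COGS $9,317.14 + ending $2,948.86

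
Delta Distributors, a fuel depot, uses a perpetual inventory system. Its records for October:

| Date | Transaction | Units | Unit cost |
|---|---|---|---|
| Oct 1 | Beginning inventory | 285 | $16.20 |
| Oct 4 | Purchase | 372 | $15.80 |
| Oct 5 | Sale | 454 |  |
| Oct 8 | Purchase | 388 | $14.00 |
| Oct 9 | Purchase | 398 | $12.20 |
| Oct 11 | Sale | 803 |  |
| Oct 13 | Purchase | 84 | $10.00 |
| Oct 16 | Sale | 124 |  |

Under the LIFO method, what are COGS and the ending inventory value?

Oct 5, 454 sold [LIFO — newest first]: 372 @ $15.80 + 82 @ $16.20 = $7,206.00
Oct 11, 803 sold [LIFO — newest first]: 398 @ $12.20 + 388 @ $14.00 + 17 @ $16.20 = $10,563.00
Oct 16, 124 sold [LIFO — newest first]: 84 @ $10.00 + 40 @ $16.20 = $1,488.00
Total COGS = $7,206.00 + $10,563.00 + $1,488.00 = $19,257.00
Ending inventory: 146 @ $16.20 = $2,365.20

COGS = $19,257.00; ending inventory = $2,365.20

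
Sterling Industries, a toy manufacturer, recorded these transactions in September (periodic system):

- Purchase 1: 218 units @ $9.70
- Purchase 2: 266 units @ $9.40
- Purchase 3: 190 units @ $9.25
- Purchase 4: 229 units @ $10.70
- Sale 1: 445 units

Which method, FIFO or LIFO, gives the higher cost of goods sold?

FIFO COGS: 218 @ $9.70 + 227 @ $9.40 = $4,248.40
LIFO COGS: 229 @ $10.70 + 190 @ $9.25 + 26 @ $9.40 = $4,452.20

LIFO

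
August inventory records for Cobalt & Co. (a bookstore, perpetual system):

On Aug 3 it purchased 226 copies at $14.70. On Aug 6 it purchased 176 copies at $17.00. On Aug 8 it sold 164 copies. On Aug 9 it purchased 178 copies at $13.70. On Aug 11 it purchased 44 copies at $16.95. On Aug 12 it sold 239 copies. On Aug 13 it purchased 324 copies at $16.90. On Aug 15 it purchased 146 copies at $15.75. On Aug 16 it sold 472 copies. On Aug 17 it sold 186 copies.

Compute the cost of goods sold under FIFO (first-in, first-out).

COGS = $16,753.95

Aug 8, 164 sold [FIFO — oldest first]: 164 @ $14.70 = $2,410.80
Aug 12, 239 sold [FIFO — oldest first]: 62 @ $14.70 + 176 @ $17.00 + 1 @ $13.70 = $3,917.10
Aug 16, 472 sold [FIFO — oldest first]: 177 @ $13.70 + 44 @ $16.95 + 251 @ $16.90 = $7,412.60
Aug 17, 186 sold [FIFO — oldest first]: 73 @ $16.90 + 113 @ $15.75 = $3,013.45
Total COGS = $2,410.80 + $3,917.10 + $7,412.60 + $3,013.45 = $16,753.95
Ending inventory: 33 @ $15.75 = $519.75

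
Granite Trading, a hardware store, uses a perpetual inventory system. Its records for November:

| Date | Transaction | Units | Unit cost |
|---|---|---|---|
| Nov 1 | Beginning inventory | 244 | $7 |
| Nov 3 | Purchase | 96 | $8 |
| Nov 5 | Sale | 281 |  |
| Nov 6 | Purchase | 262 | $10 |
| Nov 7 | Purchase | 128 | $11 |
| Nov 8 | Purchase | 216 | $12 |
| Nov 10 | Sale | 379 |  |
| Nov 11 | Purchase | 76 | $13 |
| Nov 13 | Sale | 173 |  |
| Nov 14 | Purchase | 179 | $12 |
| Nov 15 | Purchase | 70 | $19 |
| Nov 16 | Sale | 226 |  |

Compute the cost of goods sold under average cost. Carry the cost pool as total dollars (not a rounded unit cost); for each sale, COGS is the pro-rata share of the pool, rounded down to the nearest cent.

After Nov 1: 244 on hand, pool $1,708.00 (≈ $7.0000 each)
After Nov 3: 340 on hand, pool $2,476.00 (≈ $7.2824 each)
Nov 5, sell 281: 281/340 × $2,476.00 → $2,046.34
After Nov 6: 321 on hand, pool $3,049.66 (≈ $9.5005 each)
After Nov 7: 449 on hand, pool $4,457.66 (≈ $9.9280 each)
After Nov 8: 665 on hand, pool $7,049.66 (≈ $10.6010 each)
Nov 10, sell 379: 379/665 × $7,049.66 → $4,017.77
After Nov 11: 362 on hand, pool $4,019.89 (≈ $11.1047 each)
Nov 13, sell 173: 173/362 × $4,019.89 → $1,921.10
After Nov 14: 368 on hand, pool $4,246.79 (≈ $11.5402 each)
After Nov 15: 438 on hand, pool $5,576.79 (≈ $12.7324 each)
Nov 16, sell 226: 226/438 × $5,576.79 → $2,877.52
Total COGS = $2,046.34 + $4,017.77 + $1,921.10 + $2,877.52 = $10,862.73
Ending inventory (cost pool remaining) = $2,699.27
Check: goods available $13,562.00 = COGS $10,862.73 + ending $2,699.27

COGS = $10,862.73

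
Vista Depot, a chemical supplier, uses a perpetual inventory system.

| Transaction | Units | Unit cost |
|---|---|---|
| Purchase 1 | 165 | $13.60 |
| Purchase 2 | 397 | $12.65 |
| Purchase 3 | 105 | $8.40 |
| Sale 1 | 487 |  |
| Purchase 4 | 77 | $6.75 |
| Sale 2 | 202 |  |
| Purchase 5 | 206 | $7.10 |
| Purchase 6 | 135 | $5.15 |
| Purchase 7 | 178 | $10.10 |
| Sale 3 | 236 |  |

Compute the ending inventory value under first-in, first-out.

Sale 1 (487) [FIFO — oldest first]: 165 @ $13.60 + 322 @ $12.65 = $6,317.30
Sale 2 (202) [FIFO — oldest first]: 75 @ $12.65 + 105 @ $8.40 + 22 @ $6.75 = $1,979.25
Sale 3 (236) [FIFO — oldest first]: 55 @ $6.75 + 181 @ $7.10 = $1,656.35
Total COGS = $6,317.30 + $1,979.25 + $1,656.35 = $9,952.90
Ending inventory: 25 @ $7.10 + 135 @ $5.15 + 178 @ $10.10 = $2,670.55
Check: goods available $12,623.45 = COGS $9,952.90 + ending $2,670.55

Ending inventory = $2,670.55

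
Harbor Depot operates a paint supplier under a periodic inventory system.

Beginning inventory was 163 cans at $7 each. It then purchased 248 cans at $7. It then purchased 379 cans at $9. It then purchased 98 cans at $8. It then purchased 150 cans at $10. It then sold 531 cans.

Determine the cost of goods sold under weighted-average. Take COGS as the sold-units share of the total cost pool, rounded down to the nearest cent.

COGS = $4,385.09

Sale 1, sell 531: 531/1038 × $8,572.00 → $4,385.09
Ending inventory (cost pool remaining) = $4,186.91
Check: goods available $8,572.00 = COGS $4,385.09 + ending $4,186.91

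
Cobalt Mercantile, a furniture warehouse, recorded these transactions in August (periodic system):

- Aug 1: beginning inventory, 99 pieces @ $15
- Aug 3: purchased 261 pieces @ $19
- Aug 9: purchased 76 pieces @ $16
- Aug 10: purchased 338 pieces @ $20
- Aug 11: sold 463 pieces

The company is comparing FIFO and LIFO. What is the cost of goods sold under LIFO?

FIFO COGS: 99 @ $15 + 261 @ $19 + 76 @ $16 + 27 @ $20 = $8,200
LIFO COGS: 338 @ $20 + 76 @ $16 + 49 @ $19 = $8,907

COGS = $8,907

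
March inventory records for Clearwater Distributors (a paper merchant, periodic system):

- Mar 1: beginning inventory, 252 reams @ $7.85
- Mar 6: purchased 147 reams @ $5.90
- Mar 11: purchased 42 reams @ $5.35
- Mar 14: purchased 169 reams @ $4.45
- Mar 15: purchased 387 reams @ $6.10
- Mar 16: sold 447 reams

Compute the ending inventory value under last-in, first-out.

Ending inventory = $3,555.25

Mar 16, 447 sold [LIFO — newest first]: 387 @ $6.10 + 60 @ $4.45 = $2,627.70
Ending inventory: 252 @ $7.85 + 147 @ $5.90 + 42 @ $5.35 + 109 @ $4.45 = $3,555.25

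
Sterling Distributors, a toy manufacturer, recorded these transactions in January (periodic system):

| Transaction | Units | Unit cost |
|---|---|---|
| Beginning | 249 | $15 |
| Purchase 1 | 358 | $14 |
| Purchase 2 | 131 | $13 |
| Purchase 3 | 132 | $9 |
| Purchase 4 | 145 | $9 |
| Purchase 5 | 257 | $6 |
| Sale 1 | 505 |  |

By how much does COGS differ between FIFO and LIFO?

FIFO COGS: 249 @ $15 + 256 @ $14 = $7,319
LIFO COGS: 257 @ $6 + 145 @ $9 + 103 @ $9 = $3,774
Difference = |$7,319 − $3,774| = $3,545

$3,545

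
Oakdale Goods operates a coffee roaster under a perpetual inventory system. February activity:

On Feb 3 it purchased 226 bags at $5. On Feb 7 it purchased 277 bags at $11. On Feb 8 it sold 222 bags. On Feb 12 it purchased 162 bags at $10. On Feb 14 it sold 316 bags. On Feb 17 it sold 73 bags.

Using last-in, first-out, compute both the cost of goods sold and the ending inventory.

Feb 8, 222 sold [LIFO — newest first]: 222 @ $11 = $2,442
Feb 14, 316 sold [LIFO — newest first]: 162 @ $10 + 55 @ $11 + 99 @ $5 = $2,720
Feb 17, 73 sold [LIFO — newest first]: 73 @ $5 = $365
Total COGS = $2,442 + $2,720 + $365 = $5,527
Ending inventory: 54 @ $5 = $270
Check: goods available $5,797 = COGS $5,527 + ending $270

COGS = $5,527; ending inventory = $270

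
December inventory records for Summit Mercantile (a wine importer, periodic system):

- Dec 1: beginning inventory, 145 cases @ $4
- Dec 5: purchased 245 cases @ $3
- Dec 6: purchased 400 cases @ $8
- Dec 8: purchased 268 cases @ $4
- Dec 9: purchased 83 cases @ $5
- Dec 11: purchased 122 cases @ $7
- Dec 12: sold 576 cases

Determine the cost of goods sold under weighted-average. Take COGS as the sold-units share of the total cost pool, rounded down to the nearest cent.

Dec 12, sell 576: 576/1263 × $6,856.00 → $3,126.72
Ending inventory (cost pool remaining) = $3,729.28

COGS = $3,126.72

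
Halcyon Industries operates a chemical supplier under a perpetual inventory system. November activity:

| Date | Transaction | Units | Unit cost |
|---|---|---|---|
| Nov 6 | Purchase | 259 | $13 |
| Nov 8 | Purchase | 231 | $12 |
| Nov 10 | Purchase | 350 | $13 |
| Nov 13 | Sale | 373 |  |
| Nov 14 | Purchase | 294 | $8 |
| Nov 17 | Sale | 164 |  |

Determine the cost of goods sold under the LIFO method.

COGS = $6,138

Nov 13, 373 sold [LIFO — newest first]: 350 @ $13 + 23 @ $12 = $4,826
Nov 17, 164 sold [LIFO — newest first]: 164 @ $8 = $1,312
Total COGS = $4,826 + $1,312 = $6,138
Ending inventory: 259 @ $13 + 208 @ $12 + 130 @ $8 = $6,903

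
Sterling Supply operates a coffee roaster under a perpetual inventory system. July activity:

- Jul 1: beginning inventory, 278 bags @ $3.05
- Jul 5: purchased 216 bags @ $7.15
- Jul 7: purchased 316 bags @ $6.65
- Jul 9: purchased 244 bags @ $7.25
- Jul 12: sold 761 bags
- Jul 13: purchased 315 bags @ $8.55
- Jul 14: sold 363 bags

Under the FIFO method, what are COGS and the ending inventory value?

Jul 12, 761 sold [FIFO — oldest first]: 278 @ $3.05 + 216 @ $7.15 + 267 @ $6.65 = $4,167.85
Jul 14, 363 sold [FIFO — oldest first]: 49 @ $6.65 + 244 @ $7.25 + 70 @ $8.55 = $2,693.35
Total COGS = $4,167.85 + $2,693.35 = $6,861.20
Ending inventory: 245 @ $8.55 = $2,094.75
Check: goods available $8,955.95 = COGS $6,861.20 + ending $2,094.75

COGS = $6,861.20; ending inventory = $2,094.75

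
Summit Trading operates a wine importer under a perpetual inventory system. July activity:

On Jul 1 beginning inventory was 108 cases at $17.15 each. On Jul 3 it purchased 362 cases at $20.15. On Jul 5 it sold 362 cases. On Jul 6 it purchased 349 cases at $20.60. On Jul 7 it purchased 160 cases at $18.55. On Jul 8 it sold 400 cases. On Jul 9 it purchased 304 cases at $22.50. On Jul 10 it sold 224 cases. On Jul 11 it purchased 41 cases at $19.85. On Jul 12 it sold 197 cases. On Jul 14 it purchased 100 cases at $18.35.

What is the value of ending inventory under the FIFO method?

Ending inventory = $4,898.85

Jul 5, 362 sold [FIFO — oldest first]: 108 @ $17.15 + 254 @ $20.15 = $6,970.30
Jul 8, 400 sold [FIFO — oldest first]: 108 @ $20.15 + 292 @ $20.60 = $8,191.40
Jul 10, 224 sold [FIFO — oldest first]: 57 @ $20.60 + 160 @ $18.55 + 7 @ $22.50 = $4,299.70
Jul 12, 197 sold [FIFO — oldest first]: 197 @ $22.50 = $4,432.50
Total COGS = $6,970.30 + $8,191.40 + $4,299.70 + $4,432.50 = $23,893.90
Ending inventory: 100 @ $22.50 + 41 @ $19.85 + 100 @ $18.35 = $4,898.85
Check: goods available $28,792.75 = COGS $23,893.90 + ending $4,898.85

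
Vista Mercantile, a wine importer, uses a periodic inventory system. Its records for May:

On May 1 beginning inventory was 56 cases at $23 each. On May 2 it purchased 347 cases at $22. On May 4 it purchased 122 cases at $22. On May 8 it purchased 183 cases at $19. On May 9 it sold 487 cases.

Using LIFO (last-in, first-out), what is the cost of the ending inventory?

Ending inventory = $4,918

May 9, 487 sold [LIFO — newest first]: 183 @ $19 + 122 @ $22 + 182 @ $22 = $10,165
Ending inventory: 56 @ $23 + 165 @ $22 = $4,918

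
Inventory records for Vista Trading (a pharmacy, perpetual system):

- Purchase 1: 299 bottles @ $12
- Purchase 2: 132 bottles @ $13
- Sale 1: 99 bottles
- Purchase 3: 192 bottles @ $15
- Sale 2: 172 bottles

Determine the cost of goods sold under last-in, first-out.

Sale 1 (99) [LIFO — newest first]: 99 @ $13 = $1,287
Sale 2 (172) [LIFO — newest first]: 172 @ $15 = $2,580
Total COGS = $1,287 + $2,580 = $3,867
Ending inventory: 299 @ $12 + 33 @ $13 + 20 @ $15 = $4,317
Check: goods available $8,184 = COGS $3,867 + ending $4,317

COGS = $3,867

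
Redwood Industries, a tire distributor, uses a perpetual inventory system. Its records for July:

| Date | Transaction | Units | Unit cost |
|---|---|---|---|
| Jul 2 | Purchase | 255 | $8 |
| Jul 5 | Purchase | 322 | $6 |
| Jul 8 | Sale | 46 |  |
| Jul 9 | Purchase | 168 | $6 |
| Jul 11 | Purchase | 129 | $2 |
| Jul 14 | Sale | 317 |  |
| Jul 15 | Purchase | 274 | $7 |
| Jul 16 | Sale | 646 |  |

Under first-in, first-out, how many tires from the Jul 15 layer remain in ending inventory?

Jul 8, 46 sold [FIFO — oldest first]: 46 @ $8 = $368
Jul 14, 317 sold [FIFO — oldest first]: 209 @ $8 + 108 @ $6 = $2,320
Jul 16, 646 sold [FIFO — oldest first]: 214 @ $6 + 168 @ $6 + 129 @ $2 + 135 @ $7 = $3,495
Total COGS = $368 + $2,320 + $3,495 = $6,183
Ending inventory: 139 @ $7 = $973

139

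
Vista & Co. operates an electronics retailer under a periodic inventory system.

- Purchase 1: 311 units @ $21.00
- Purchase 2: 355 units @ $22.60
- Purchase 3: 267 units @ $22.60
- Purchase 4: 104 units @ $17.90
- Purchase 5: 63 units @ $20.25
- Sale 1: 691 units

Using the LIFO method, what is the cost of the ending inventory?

Sale 1 (691) [LIFO — newest first]: 63 @ $20.25 + 104 @ $17.90 + 267 @ $22.60 + 257 @ $22.60 = $14,979.75
Ending inventory: 311 @ $21.00 + 98 @ $22.60 = $8,745.80

Ending inventory = $8,745.80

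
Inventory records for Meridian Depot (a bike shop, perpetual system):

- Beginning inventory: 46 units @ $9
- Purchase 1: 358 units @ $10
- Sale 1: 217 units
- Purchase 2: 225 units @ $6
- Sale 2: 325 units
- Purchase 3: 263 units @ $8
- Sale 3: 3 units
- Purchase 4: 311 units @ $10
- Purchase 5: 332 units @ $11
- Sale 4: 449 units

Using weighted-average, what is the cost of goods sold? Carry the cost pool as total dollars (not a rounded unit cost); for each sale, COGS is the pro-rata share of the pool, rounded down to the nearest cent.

COGS = $9,008.94

After Beginning: 46 on hand, pool $414.00 (≈ $9.0000 each)
After Purchase 1: 404 on hand, pool $3,994.00 (≈ $9.8861 each)
Sale 1, sell 217: 217/404 × $3,994.00 → $2,145.29
After Purchase 2: 412 on hand, pool $3,198.71 (≈ $7.7639 each)
Sale 2, sell 325: 325/412 × $3,198.71 → $2,523.25
After Purchase 3: 350 on hand, pool $2,779.46 (≈ $7.9413 each)
Sale 3, sell 3: 3/350 × $2,779.46 → $23.82
After Purchase 4: 658 on hand, pool $5,865.64 (≈ $8.9143 each)
After Purchase 5: 990 on hand, pool $9,517.64 (≈ $9.6138 each)
Sale 4, sell 449: 449/990 × $9,517.64 → $4,316.58
Total COGS = $2,145.29 + $2,523.25 + $23.82 + $4,316.58 = $9,008.94
Ending inventory (cost pool remaining) = $5,201.06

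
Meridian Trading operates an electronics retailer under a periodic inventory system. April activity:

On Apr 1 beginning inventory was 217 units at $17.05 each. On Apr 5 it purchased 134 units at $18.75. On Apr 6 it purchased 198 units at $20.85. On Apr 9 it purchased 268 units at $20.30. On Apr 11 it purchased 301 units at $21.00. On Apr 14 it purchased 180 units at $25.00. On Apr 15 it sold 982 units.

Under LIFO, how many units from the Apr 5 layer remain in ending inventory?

Apr 15, 982 sold [LIFO — newest first]: 180 @ $25.00 + 301 @ $21.00 + 268 @ $20.30 + 198 @ $20.85 + 35 @ $18.75 = $21,045.95
Ending inventory: 217 @ $17.05 + 99 @ $18.75 = $5,556.10

99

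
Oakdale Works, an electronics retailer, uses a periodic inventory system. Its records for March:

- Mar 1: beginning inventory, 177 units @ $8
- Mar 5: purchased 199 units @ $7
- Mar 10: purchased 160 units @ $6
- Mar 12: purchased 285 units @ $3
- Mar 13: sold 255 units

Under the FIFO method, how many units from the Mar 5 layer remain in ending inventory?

121

Mar 13, 255 sold [FIFO — oldest first]: 177 @ $8 + 78 @ $7 = $1,962
Ending inventory: 121 @ $7 + 160 @ $6 + 285 @ $3 = $2,662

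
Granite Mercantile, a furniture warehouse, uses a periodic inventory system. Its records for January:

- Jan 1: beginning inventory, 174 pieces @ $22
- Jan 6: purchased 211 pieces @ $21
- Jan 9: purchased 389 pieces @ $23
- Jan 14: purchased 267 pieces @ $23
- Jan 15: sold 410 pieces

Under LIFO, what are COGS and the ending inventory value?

COGS = $9,430; ending inventory = $13,917

Jan 15, 410 sold [LIFO — newest first]: 267 @ $23 + 143 @ $23 = $9,430
Ending inventory: 174 @ $22 + 211 @ $21 + 246 @ $23 = $13,917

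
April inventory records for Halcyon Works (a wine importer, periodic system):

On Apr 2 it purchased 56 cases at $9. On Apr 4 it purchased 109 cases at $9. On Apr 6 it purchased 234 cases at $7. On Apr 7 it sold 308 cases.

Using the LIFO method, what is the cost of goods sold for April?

Apr 7, 308 sold [LIFO — newest first]: 234 @ $7 + 74 @ $9 = $2,304
Ending inventory: 56 @ $9 + 35 @ $9 = $819

COGS = $2,304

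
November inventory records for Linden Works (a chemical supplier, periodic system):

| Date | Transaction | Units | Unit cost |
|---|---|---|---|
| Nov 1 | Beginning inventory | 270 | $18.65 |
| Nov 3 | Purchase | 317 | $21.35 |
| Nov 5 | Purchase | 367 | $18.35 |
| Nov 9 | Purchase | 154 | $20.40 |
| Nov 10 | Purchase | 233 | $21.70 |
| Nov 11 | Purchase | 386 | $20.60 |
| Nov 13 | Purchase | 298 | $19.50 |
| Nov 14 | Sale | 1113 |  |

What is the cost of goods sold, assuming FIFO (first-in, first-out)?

Nov 14, 1113 sold [FIFO — oldest first]: 270 @ $18.65 + 317 @ $21.35 + 367 @ $18.35 + 154 @ $20.40 + 5 @ $21.70 = $21,788.00
Ending inventory: 228 @ $21.70 + 386 @ $20.60 + 298 @ $19.50 = $18,710.20

COGS = $21,788.00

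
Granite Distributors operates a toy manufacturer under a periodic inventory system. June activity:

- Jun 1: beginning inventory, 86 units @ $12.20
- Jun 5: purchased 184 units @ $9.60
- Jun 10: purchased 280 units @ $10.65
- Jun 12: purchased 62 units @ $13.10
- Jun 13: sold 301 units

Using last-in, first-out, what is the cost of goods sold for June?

COGS = $3,357.55

Jun 13, 301 sold [LIFO — newest first]: 62 @ $13.10 + 239 @ $10.65 = $3,357.55
Ending inventory: 86 @ $12.20 + 184 @ $9.60 + 41 @ $10.65 = $3,252.25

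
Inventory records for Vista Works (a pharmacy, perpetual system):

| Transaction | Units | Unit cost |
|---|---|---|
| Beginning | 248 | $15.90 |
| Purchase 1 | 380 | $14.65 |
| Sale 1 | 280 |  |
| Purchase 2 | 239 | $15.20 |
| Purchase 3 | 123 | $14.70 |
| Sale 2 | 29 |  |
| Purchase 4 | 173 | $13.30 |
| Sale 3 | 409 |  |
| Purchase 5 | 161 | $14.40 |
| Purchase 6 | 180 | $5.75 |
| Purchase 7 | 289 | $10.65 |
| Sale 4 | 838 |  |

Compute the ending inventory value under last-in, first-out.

Sale 1 (280) [LIFO — newest first]: 280 @ $14.65 = $4,102.00
Sale 2 (29) [LIFO — newest first]: 29 @ $14.70 = $426.30
Sale 3 (409) [LIFO — newest first]: 173 @ $13.30 + 94 @ $14.70 + 142 @ $15.20 = $5,841.10
Sale 4 (838) [LIFO — newest first]: 289 @ $10.65 + 180 @ $5.75 + 161 @ $14.40 + 97 @ $15.20 + 100 @ $14.65 + 11 @ $15.90 = $9,545.55
Total COGS = $4,102.00 + $426.30 + $5,841.10 + $9,545.55 = $19,914.95
Ending inventory: 237 @ $15.90 = $3,768.30
Check: goods available $23,683.25 = COGS $19,914.95 + ending $3,768.30

Ending inventory = $3,768.30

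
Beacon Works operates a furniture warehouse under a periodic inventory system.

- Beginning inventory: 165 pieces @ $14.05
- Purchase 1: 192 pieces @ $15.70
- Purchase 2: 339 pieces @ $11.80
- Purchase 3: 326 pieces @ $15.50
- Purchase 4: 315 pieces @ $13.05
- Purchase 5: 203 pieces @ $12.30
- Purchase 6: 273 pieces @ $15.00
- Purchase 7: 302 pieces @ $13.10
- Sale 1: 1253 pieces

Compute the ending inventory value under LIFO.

Sale 1 (1253) [LIFO — newest first]: 302 @ $13.10 + 273 @ $15.00 + 203 @ $12.30 + 315 @ $13.05 + 160 @ $15.50 = $17,138.85
Ending inventory: 165 @ $14.05 + 192 @ $15.70 + 339 @ $11.80 + 166 @ $15.50 = $11,905.85

Ending inventory = $11,905.85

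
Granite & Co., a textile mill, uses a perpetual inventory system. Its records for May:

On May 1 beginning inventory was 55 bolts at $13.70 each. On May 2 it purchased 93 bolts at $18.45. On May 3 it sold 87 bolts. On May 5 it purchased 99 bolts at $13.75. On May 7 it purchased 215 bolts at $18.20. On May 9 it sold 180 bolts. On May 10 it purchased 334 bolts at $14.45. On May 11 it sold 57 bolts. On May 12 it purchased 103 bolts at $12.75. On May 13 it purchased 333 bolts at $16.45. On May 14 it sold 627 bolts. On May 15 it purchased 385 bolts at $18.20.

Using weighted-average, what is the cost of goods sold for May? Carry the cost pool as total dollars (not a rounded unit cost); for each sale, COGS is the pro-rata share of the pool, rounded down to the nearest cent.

COGS = $15,023.23

After May 1: 55 on hand, pool $753.50 (≈ $13.7000 each)
After May 2: 148 on hand, pool $2,469.35 (≈ $16.6848 each)
May 3, sell 87: 87/148 × $2,469.35 → $1,451.57
After May 5: 160 on hand, pool $2,379.03 (≈ $14.8689 each)
After May 7: 375 on hand, pool $6,292.03 (≈ $16.7787 each)
May 9, sell 180: 180/375 × $6,292.03 → $3,020.17
After May 10: 529 on hand, pool $8,098.16 (≈ $15.3084 each)
May 11, sell 57: 57/529 × $8,098.16 → $872.58
After May 12: 575 on hand, pool $8,538.83 (≈ $14.8501 each)
After May 13: 908 on hand, pool $14,016.68 (≈ $15.4369 each)
May 14, sell 627: 627/908 × $14,016.68 → $9,678.91
After May 15: 666 on hand, pool $11,344.77 (≈ $17.0342 each)
Total COGS = $1,451.57 + $3,020.17 + $872.58 + $9,678.91 = $15,023.23
Ending inventory (cost pool remaining) = $11,344.77
Check: goods available $26,368.00 = COGS $15,023.23 + ending $11,344.77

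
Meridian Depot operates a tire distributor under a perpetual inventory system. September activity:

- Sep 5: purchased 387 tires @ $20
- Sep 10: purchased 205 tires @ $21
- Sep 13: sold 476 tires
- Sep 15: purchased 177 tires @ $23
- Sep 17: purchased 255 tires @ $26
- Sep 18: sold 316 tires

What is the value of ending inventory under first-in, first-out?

Sep 13, 476 sold [FIFO — oldest first]: 387 @ $20 + 89 @ $21 = $9,609
Sep 18, 316 sold [FIFO — oldest first]: 116 @ $21 + 177 @ $23 + 23 @ $26 = $7,105
Total COGS = $9,609 + $7,105 = $16,714
Ending inventory: 232 @ $26 = $6,032

Ending inventory = $6,032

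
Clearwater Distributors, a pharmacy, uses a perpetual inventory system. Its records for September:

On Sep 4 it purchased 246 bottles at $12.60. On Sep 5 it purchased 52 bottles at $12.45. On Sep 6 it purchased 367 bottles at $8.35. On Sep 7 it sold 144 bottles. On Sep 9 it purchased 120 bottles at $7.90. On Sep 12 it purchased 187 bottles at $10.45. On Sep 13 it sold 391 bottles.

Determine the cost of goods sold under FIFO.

Sep 7, 144 sold [FIFO — oldest first]: 144 @ $12.60 = $1,814.40
Sep 13, 391 sold [FIFO — oldest first]: 102 @ $12.60 + 52 @ $12.45 + 237 @ $8.35 = $3,911.55
Total COGS = $1,814.40 + $3,911.55 = $5,725.95
Ending inventory: 130 @ $8.35 + 120 @ $7.90 + 187 @ $10.45 = $3,987.65
Check: goods available $9,713.60 = COGS $5,725.95 + ending $3,987.65

COGS = $5,725.95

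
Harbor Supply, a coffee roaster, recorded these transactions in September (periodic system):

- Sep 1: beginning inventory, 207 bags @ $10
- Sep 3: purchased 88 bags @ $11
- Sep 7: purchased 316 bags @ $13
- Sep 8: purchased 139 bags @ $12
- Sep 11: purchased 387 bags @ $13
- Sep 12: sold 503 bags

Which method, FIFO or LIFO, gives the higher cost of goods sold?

FIFO COGS: 207 @ $10 + 88 @ $11 + 208 @ $13 = $5,742
LIFO COGS: 387 @ $13 + 116 @ $12 = $6,423

LIFO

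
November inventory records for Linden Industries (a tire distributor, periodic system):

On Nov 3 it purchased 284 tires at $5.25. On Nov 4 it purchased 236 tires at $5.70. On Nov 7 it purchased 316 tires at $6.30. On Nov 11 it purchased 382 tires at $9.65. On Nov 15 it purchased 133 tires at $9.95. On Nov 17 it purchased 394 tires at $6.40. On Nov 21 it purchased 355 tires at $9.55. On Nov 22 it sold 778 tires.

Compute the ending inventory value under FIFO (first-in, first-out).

Nov 22, 778 sold [FIFO — oldest first]: 284 @ $5.25 + 236 @ $5.70 + 258 @ $6.30 = $4,461.60
Ending inventory: 58 @ $6.30 + 382 @ $9.65 + 133 @ $9.95 + 394 @ $6.40 + 355 @ $9.55 = $11,286.90
Check: goods available $15,748.50 = COGS $4,461.60 + ending $11,286.90

Ending inventory = $11,286.90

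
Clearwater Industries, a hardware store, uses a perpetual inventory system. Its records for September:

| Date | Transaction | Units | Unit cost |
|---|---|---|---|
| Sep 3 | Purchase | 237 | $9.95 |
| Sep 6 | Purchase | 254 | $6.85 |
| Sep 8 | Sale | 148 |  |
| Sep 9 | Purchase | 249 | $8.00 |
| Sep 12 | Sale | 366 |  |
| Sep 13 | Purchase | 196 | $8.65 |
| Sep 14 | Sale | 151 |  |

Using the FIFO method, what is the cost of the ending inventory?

Sep 8, 148 sold [FIFO — oldest first]: 148 @ $9.95 = $1,472.60
Sep 12, 366 sold [FIFO — oldest first]: 89 @ $9.95 + 254 @ $6.85 + 23 @ $8.00 = $2,809.45
Sep 14, 151 sold [FIFO — oldest first]: 151 @ $8.00 = $1,208.00
Total COGS = $1,472.60 + $2,809.45 + $1,208.00 = $5,490.05
Ending inventory: 75 @ $8.00 + 196 @ $8.65 = $2,295.40

Ending inventory = $2,295.40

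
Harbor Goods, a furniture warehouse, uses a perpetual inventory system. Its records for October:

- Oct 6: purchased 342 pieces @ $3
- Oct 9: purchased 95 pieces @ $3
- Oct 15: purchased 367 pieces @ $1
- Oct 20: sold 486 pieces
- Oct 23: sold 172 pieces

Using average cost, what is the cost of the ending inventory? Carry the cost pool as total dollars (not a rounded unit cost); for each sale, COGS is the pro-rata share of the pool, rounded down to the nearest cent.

Ending inventory = $304.72

After Oct 6: 342 on hand, pool $1,026.00 (≈ $3.0000 each)
After Oct 9: 437 on hand, pool $1,311.00 (≈ $3.0000 each)
After Oct 15: 804 on hand, pool $1,678.00 (≈ $2.0871 each)
Oct 20, sell 486: 486/804 × $1,678.00 → $1,014.31
Oct 23, sell 172: 172/318 × $663.69 → $358.97
Total COGS = $1,014.31 + $358.97 = $1,373.28
Ending inventory (cost pool remaining) = $304.72
Check: goods available $1,678.00 = COGS $1,373.28 + ending $304.72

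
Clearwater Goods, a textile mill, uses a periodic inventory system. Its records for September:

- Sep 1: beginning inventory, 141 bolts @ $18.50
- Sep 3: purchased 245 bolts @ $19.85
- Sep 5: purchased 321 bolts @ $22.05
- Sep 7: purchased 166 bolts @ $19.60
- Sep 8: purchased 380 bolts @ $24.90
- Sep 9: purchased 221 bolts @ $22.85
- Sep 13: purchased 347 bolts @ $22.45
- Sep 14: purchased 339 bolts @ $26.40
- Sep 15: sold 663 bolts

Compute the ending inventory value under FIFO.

Ending inventory = $35,475.40

Sep 15, 663 sold [FIFO — oldest first]: 141 @ $18.50 + 245 @ $19.85 + 277 @ $22.05 = $13,579.60
Ending inventory: 44 @ $22.05 + 166 @ $19.60 + 380 @ $24.90 + 221 @ $22.85 + 347 @ $22.45 + 339 @ $26.40 = $35,475.40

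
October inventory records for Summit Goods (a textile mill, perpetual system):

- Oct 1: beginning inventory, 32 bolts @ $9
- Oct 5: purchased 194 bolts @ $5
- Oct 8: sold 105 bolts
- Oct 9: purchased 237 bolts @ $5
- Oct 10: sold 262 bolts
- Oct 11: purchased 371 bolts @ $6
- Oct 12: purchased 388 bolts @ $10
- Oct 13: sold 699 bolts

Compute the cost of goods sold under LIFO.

COGS = $7,581

Oct 8, 105 sold [LIFO — newest first]: 105 @ $5 = $525
Oct 10, 262 sold [LIFO — newest first]: 237 @ $5 + 25 @ $5 = $1,310
Oct 13, 699 sold [LIFO — newest first]: 388 @ $10 + 311 @ $6 = $5,746
Total COGS = $525 + $1,310 + $5,746 = $7,581
Ending inventory: 32 @ $9 + 64 @ $5 + 60 @ $6 = $968
Check: goods available $8,549 = COGS $7,581 + ending $968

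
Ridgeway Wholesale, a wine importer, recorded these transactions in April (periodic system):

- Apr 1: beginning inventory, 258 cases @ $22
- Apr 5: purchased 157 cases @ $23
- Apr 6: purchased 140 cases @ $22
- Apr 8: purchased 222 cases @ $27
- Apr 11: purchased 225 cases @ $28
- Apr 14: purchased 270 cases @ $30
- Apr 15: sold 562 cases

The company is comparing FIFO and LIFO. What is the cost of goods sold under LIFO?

FIFO COGS: 258 @ $22 + 157 @ $23 + 140 @ $22 + 7 @ $27 = $12,556
LIFO COGS: 270 @ $30 + 225 @ $28 + 67 @ $27 = $16,209

COGS = $16,209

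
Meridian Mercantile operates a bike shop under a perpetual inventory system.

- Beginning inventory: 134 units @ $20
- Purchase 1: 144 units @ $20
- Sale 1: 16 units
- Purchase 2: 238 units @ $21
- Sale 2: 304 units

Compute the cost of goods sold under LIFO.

COGS = $6,638

Sale 1 (16) [LIFO — newest first]: 16 @ $20 = $320
Sale 2 (304) [LIFO — newest first]: 238 @ $21 + 66 @ $20 = $6,318
Total COGS = $320 + $6,318 = $6,638
Ending inventory: 134 @ $20 + 62 @ $20 = $3,920
Check: goods available $10,558 = COGS $6,638 + ending $3,920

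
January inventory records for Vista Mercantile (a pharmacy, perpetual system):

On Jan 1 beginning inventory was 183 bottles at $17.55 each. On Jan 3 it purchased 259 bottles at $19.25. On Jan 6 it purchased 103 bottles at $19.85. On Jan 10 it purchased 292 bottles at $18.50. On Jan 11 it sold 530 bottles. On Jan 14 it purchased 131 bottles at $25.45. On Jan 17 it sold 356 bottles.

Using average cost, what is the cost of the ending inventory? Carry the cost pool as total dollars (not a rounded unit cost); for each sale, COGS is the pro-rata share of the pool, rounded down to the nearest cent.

After Jan 1: 183 on hand, pool $3,211.65 (≈ $17.5500 each)
After Jan 3: 442 on hand, pool $8,197.40 (≈ $18.5462 each)
After Jan 6: 545 on hand, pool $10,241.95 (≈ $18.7926 each)
After Jan 10: 837 on hand, pool $15,643.95 (≈ $18.6905 each)
Jan 11, sell 530: 530/837 × $15,643.95 → $9,905.96
After Jan 14: 438 on hand, pool $9,071.94 (≈ $20.7122 each)
Jan 17, sell 356: 356/438 × $9,071.94 → $7,373.54
Total COGS = $9,905.96 + $7,373.54 = $17,279.50
Ending inventory (cost pool remaining) = $1,698.40

Ending inventory = $1,698.40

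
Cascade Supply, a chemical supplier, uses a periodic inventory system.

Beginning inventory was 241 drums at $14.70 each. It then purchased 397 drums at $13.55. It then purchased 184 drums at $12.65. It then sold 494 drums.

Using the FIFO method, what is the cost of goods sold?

COGS = $6,970.85

Sale 1 (494) [FIFO — oldest first]: 241 @ $14.70 + 253 @ $13.55 = $6,970.85
Ending inventory: 144 @ $13.55 + 184 @ $12.65 = $4,278.80
Check: goods available $11,249.65 = COGS $6,970.85 + ending $4,278.80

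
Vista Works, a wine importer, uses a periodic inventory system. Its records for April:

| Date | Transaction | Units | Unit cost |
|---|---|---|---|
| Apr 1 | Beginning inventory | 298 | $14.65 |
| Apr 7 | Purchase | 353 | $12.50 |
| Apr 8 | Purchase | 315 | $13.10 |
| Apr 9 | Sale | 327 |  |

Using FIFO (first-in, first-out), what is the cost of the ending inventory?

Apr 9, 327 sold [FIFO — oldest first]: 298 @ $14.65 + 29 @ $12.50 = $4,728.20
Ending inventory: 324 @ $12.50 + 315 @ $13.10 = $8,176.50

Ending inventory = $8,176.50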